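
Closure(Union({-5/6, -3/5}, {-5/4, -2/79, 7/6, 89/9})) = {-5/4, -5/6, -3/5, -2/79, 7/6, 89/9}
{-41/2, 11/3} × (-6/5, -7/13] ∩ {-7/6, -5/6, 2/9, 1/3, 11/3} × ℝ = {11/3} × (-6/5, -7/13]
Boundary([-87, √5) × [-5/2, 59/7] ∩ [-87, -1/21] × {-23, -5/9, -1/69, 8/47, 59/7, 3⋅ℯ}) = [-87, -1/21] × {-5/9, -1/69, 8/47, 59/7, 3⋅ℯ}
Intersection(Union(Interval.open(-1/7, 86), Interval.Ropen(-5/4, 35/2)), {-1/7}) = {-1/7}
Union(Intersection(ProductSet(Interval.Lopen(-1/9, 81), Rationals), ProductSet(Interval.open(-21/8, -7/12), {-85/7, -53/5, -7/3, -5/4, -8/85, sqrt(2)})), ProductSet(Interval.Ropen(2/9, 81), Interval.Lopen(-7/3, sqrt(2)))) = ProductSet(Interval.Ropen(2/9, 81), Interval.Lopen(-7/3, sqrt(2)))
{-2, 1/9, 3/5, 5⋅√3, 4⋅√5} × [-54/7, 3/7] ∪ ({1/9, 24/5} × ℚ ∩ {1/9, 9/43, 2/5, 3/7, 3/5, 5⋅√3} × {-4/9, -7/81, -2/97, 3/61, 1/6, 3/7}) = {-2, 1/9, 3/5, 5⋅√3, 4⋅√5} × [-54/7, 3/7]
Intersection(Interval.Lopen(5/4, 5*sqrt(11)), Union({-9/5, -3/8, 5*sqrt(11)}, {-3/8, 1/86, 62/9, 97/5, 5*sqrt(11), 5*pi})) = {62/9, 5*sqrt(11), 5*pi}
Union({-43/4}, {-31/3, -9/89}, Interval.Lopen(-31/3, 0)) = Union({-43/4}, Interval(-31/3, 0))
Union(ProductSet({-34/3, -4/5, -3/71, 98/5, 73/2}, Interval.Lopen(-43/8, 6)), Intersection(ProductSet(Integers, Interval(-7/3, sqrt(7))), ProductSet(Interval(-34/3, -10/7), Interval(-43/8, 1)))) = Union(ProductSet({-34/3, -4/5, -3/71, 98/5, 73/2}, Interval.Lopen(-43/8, 6)), ProductSet(Range(-11, -1, 1), Interval(-7/3, 1)))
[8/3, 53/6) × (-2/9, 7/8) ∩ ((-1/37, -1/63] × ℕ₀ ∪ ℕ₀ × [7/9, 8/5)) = {3, 4, …, 8} × [7/9, 7/8)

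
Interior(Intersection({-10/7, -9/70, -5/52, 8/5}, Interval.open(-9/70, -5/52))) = EmptySet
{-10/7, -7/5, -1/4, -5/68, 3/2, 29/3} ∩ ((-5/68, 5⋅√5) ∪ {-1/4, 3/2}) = {-1/4, 3/2, 29/3}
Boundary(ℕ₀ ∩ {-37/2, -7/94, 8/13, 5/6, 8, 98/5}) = {8}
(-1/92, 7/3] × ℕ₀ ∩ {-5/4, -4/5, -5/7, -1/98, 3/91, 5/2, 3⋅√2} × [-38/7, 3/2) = {-1/98, 3/91} × {0, 1}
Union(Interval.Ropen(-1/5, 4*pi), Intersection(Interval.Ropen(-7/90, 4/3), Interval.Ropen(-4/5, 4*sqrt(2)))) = Interval.Ropen(-1/5, 4*pi)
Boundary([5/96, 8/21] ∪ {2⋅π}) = {5/96, 8/21, 2⋅π}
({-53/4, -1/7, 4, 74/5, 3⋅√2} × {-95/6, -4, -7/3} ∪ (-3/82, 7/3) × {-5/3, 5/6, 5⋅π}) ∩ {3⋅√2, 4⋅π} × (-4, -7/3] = {3⋅√2} × {-7/3}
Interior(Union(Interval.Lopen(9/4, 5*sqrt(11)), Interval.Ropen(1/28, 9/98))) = Union(Interval.open(1/28, 9/98), Interval.open(9/4, 5*sqrt(11)))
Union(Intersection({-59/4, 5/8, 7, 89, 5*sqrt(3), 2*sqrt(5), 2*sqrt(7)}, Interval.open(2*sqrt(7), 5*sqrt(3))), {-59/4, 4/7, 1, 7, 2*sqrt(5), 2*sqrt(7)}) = {-59/4, 4/7, 1, 7, 2*sqrt(5), 2*sqrt(7)}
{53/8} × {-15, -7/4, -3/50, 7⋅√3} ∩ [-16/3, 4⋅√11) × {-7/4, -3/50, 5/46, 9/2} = {53/8} × {-7/4, -3/50}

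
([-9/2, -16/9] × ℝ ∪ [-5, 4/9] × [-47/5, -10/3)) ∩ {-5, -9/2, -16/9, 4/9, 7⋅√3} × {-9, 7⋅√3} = ({-5, -9/2, -16/9, 4/9} × {-9}) ∪ ({-9/2, -16/9} × {-9, 7⋅√3})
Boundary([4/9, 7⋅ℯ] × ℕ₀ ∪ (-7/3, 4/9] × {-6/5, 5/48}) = ([-7/3, 4/9] × {-6/5, 5/48}) ∪ ([4/9, 7⋅ℯ] × ℕ₀)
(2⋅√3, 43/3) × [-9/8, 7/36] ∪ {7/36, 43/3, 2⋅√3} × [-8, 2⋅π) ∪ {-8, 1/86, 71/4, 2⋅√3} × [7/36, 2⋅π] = ((2⋅√3, 43/3) × [-9/8, 7/36]) ∪ ({7/36, 43/3, 2⋅√3} × [-8, 2⋅π)) ∪ ({-8, 1/86, 71/4, 2⋅√3} × [7/36, 2⋅π])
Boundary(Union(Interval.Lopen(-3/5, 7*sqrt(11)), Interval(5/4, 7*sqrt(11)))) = {-3/5, 7*sqrt(11)}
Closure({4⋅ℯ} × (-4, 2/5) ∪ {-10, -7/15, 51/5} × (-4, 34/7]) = ({4⋅ℯ} × [-4, 2/5]) ∪ ({-10, -7/15, 51/5} × [-4, 34/7])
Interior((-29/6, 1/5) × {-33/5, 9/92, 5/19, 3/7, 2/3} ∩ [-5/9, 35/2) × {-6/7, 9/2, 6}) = ∅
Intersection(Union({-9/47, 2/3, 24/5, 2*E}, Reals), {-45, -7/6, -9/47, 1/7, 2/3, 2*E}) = {-45, -7/6, -9/47, 1/7, 2/3, 2*E}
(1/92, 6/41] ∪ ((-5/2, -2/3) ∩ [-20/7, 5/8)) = (-5/2, -2/3) ∪ (1/92, 6/41]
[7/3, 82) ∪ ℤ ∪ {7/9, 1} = ℤ ∪ {7/9} ∪ [7/3, 82]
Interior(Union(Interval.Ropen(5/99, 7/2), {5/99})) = Interval.open(5/99, 7/2)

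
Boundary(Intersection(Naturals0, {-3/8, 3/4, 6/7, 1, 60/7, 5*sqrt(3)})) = {1}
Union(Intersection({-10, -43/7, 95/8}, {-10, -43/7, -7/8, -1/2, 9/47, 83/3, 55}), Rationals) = Rationals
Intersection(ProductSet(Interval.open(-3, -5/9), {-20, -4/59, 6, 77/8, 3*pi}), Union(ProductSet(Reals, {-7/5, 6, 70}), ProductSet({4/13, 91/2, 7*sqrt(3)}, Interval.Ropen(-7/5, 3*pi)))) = ProductSet(Interval.open(-3, -5/9), {6})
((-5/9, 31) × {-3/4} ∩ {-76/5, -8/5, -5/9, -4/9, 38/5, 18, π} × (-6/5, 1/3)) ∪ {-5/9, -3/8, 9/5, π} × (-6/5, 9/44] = ({-4/9, 38/5, 18, π} × {-3/4}) ∪ ({-5/9, -3/8, 9/5, π} × (-6/5, 9/44])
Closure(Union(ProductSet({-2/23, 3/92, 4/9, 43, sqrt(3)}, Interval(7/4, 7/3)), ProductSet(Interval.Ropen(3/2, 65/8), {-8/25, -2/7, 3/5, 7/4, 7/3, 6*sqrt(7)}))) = Union(ProductSet({-2/23, 3/92, 4/9, 43, sqrt(3)}, Interval(7/4, 7/3)), ProductSet(Interval(3/2, 65/8), {-8/25, -2/7, 3/5, 7/4, 7/3, 6*sqrt(7)}))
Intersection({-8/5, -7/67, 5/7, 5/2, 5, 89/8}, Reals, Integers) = {5}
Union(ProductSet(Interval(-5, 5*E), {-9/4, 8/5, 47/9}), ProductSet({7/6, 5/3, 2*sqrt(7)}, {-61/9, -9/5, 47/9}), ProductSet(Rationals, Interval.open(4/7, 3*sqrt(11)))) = Union(ProductSet({7/6, 5/3, 2*sqrt(7)}, {-61/9, -9/5, 47/9}), ProductSet(Interval(-5, 5*E), {-9/4, 8/5, 47/9}), ProductSet(Rationals, Interval.open(4/7, 3*sqrt(11))))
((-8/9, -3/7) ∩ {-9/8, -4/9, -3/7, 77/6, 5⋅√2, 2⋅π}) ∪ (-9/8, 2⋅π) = (-9/8, 2⋅π)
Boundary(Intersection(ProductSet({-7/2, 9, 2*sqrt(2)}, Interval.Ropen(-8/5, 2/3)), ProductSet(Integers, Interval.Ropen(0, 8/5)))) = ProductSet({9}, Interval(0, 2/3))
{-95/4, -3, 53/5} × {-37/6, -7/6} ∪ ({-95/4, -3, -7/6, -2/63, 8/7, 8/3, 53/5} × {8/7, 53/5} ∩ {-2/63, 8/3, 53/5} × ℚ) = ({-95/4, -3, 53/5} × {-37/6, -7/6}) ∪ ({-2/63, 8/3, 53/5} × {8/7, 53/5})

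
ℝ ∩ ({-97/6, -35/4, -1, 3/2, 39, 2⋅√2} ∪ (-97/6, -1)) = [-97/6, -1] ∪ {3/2, 39, 2⋅√2}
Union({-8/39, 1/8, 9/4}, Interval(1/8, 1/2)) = Union({-8/39, 9/4}, Interval(1/8, 1/2))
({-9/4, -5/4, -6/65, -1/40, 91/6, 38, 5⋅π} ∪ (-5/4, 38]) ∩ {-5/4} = {-5/4}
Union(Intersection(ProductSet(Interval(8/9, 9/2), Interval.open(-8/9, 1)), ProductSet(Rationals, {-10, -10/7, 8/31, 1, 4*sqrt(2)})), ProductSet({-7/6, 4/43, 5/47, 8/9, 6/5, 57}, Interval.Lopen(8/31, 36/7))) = Union(ProductSet({-7/6, 4/43, 5/47, 8/9, 6/5, 57}, Interval.Lopen(8/31, 36/7)), ProductSet(Intersection(Interval(8/9, 9/2), Rationals), {8/31}))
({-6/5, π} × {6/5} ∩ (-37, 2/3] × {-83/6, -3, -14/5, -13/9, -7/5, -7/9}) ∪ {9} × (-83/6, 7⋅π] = {9} × (-83/6, 7⋅π]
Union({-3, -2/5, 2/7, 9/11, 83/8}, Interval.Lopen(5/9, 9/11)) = Union({-3, -2/5, 2/7, 83/8}, Interval.Lopen(5/9, 9/11))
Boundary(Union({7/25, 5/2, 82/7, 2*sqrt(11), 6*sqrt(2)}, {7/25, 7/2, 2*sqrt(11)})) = {7/25, 5/2, 7/2, 82/7, 2*sqrt(11), 6*sqrt(2)}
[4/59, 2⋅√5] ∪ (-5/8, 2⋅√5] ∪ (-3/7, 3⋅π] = (-5/8, 3⋅π]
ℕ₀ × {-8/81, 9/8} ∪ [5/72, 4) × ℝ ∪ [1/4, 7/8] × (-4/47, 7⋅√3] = (ℕ₀ × {-8/81, 9/8}) ∪ ([5/72, 4) × ℝ)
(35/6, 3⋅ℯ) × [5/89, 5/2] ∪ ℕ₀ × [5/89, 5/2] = (ℕ₀ ∪ (35/6, 3⋅ℯ)) × [5/89, 5/2]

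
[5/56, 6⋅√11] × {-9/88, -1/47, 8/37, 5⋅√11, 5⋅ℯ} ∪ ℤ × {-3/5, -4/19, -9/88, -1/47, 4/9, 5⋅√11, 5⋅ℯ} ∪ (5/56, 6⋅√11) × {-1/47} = (ℤ × {-3/5, -4/19, -9/88, -1/47, 4/9, 5⋅√11, 5⋅ℯ}) ∪ ([5/56, 6⋅√11] × {-9/88, -1/47, 8/37, 5⋅√11, 5⋅ℯ})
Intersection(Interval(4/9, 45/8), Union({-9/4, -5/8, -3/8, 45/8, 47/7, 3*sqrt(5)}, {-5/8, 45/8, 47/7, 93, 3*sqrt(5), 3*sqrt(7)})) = {45/8}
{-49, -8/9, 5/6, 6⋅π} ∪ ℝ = ℝ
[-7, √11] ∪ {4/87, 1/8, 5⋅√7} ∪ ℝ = (-∞, ∞)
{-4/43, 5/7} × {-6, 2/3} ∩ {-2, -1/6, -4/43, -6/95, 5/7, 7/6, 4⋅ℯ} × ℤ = {-4/43, 5/7} × {-6}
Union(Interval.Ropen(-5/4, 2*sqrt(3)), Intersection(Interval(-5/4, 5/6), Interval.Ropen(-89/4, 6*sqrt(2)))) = Interval.Ropen(-5/4, 2*sqrt(3))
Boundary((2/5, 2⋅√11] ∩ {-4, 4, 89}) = {4}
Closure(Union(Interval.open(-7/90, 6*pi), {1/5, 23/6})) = Interval(-7/90, 6*pi)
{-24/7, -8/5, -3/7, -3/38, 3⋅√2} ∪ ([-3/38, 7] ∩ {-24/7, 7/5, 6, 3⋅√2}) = {-24/7, -8/5, -3/7, -3/38, 7/5, 6, 3⋅√2}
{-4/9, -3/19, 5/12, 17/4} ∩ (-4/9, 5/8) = {-3/19, 5/12}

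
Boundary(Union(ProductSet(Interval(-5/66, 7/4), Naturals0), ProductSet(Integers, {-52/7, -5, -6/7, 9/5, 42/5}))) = Union(ProductSet(Integers, {-52/7, -5, -6/7, 9/5, 42/5}), ProductSet(Interval(-5/66, 7/4), Naturals0))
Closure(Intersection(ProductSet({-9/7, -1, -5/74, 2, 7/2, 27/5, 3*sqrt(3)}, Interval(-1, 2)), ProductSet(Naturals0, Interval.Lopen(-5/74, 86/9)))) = ProductSet({2}, Interval(-5/74, 2))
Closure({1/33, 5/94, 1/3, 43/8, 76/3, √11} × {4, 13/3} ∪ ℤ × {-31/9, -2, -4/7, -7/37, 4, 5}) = (ℤ × {-31/9, -2, -4/7, -7/37, 4, 5}) ∪ ({1/33, 5/94, 1/3, 43/8, 76/3, √11} × {4, 13/3})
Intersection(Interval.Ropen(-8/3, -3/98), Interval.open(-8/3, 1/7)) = Interval.open(-8/3, -3/98)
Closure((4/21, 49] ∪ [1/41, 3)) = [1/41, 49]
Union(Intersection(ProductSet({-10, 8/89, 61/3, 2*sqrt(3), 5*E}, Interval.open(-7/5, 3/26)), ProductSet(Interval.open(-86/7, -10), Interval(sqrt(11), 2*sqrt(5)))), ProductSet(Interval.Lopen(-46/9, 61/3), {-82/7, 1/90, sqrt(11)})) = ProductSet(Interval.Lopen(-46/9, 61/3), {-82/7, 1/90, sqrt(11)})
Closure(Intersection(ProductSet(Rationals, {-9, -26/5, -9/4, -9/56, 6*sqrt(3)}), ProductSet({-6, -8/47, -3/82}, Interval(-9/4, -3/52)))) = ProductSet({-6, -8/47, -3/82}, {-9/4, -9/56})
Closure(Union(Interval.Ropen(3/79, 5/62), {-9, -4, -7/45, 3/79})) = Union({-9, -4, -7/45}, Interval(3/79, 5/62))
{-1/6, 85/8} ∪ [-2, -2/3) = [-2, -2/3) ∪ {-1/6, 85/8}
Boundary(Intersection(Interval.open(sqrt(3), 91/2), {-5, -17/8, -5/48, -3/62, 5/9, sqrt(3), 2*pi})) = {2*pi}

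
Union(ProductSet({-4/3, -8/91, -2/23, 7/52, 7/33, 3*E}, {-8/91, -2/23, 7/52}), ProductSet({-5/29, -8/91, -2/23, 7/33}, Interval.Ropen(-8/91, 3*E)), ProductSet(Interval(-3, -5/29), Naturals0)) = Union(ProductSet({-5/29, -8/91, -2/23, 7/33}, Interval.Ropen(-8/91, 3*E)), ProductSet({-4/3, -8/91, -2/23, 7/52, 7/33, 3*E}, {-8/91, -2/23, 7/52}), ProductSet(Interval(-3, -5/29), Naturals0))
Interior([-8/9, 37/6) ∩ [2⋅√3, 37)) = (2⋅√3, 37/6)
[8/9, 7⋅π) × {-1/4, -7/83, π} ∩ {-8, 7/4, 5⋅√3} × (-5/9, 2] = {7/4, 5⋅√3} × {-1/4, -7/83}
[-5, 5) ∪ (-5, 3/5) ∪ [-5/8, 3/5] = [-5, 5)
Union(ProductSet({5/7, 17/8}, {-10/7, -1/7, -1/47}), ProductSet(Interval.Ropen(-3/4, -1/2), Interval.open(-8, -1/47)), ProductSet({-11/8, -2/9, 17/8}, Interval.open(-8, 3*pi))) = Union(ProductSet({5/7, 17/8}, {-10/7, -1/7, -1/47}), ProductSet({-11/8, -2/9, 17/8}, Interval.open(-8, 3*pi)), ProductSet(Interval.Ropen(-3/4, -1/2), Interval.open(-8, -1/47)))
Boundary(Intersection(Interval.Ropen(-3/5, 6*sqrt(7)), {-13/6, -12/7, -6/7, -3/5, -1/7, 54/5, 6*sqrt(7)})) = {-3/5, -1/7, 54/5}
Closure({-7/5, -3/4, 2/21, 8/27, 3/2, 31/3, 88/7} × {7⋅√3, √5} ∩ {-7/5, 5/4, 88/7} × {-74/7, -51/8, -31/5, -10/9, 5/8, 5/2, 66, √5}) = {-7/5, 88/7} × {√5}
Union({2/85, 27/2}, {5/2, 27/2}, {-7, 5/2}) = {-7, 2/85, 5/2, 27/2}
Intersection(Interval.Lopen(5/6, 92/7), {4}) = {4}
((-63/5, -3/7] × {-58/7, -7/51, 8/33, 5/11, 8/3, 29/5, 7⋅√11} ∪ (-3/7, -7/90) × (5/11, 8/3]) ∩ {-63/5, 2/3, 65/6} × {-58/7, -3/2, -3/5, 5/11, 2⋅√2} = ∅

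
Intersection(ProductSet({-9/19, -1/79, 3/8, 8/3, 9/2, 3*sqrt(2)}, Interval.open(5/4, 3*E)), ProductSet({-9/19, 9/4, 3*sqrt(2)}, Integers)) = ProductSet({-9/19, 3*sqrt(2)}, Range(2, 9, 1))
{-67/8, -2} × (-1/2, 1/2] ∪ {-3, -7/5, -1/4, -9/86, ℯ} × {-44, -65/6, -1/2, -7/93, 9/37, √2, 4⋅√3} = ({-67/8, -2} × (-1/2, 1/2]) ∪ ({-3, -7/5, -1/4, -9/86, ℯ} × {-44, -65/6, -1/2, -7/93, 9/37, √2, 4⋅√3})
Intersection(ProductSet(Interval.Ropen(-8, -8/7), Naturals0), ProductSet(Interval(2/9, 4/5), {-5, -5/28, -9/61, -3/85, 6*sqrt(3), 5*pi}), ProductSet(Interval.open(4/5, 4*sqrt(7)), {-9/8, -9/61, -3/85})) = EmptySet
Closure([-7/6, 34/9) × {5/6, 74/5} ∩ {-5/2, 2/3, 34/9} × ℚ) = {2/3} × {5/6, 74/5}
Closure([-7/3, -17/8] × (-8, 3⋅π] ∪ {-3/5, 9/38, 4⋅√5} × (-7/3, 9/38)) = ([-7/3, -17/8] × [-8, 3⋅π]) ∪ ({-3/5, 9/38, 4⋅√5} × [-7/3, 9/38])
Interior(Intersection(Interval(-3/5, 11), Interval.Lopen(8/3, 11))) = Interval.open(8/3, 11)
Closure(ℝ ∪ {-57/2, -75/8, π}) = ℝ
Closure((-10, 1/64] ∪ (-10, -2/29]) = [-10, 1/64]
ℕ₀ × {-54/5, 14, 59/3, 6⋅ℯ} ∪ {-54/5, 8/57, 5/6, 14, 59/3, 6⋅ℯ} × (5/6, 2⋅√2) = (ℕ₀ × {-54/5, 14, 59/3, 6⋅ℯ}) ∪ ({-54/5, 8/57, 5/6, 14, 59/3, 6⋅ℯ} × (5/6, 2⋅√2))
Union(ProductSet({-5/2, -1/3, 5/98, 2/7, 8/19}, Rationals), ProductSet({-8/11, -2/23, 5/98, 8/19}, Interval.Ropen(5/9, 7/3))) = Union(ProductSet({-8/11, -2/23, 5/98, 8/19}, Interval.Ropen(5/9, 7/3)), ProductSet({-5/2, -1/3, 5/98, 2/7, 8/19}, Rationals))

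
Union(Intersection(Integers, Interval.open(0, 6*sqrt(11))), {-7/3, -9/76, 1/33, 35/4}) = Union({-7/3, -9/76, 1/33, 35/4}, Range(1, 20, 1))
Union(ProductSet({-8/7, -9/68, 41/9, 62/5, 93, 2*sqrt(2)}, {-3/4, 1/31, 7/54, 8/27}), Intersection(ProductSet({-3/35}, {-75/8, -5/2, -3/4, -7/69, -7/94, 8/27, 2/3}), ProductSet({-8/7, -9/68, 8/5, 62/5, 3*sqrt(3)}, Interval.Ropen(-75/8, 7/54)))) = ProductSet({-8/7, -9/68, 41/9, 62/5, 93, 2*sqrt(2)}, {-3/4, 1/31, 7/54, 8/27})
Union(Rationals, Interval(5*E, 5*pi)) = Union(Interval(5*E, 5*pi), Rationals)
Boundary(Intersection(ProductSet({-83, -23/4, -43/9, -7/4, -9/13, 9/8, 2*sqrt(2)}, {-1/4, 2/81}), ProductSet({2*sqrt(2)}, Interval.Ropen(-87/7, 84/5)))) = ProductSet({2*sqrt(2)}, {-1/4, 2/81})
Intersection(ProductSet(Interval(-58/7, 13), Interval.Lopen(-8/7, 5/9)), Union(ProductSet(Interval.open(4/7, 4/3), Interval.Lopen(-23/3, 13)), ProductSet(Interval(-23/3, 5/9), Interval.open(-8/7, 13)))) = ProductSet(Union(Interval(-23/3, 5/9), Interval.open(4/7, 4/3)), Interval.Lopen(-8/7, 5/9))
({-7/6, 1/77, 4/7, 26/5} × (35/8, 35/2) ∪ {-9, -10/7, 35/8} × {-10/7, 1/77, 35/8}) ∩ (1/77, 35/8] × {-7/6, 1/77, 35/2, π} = {35/8} × {1/77}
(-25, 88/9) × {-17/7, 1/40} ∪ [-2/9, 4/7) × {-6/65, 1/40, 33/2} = ((-25, 88/9) × {-17/7, 1/40}) ∪ ([-2/9, 4/7) × {-6/65, 1/40, 33/2})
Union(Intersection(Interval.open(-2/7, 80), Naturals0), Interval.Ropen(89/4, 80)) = Union(Interval.Ropen(89/4, 80), Range(0, 80, 1))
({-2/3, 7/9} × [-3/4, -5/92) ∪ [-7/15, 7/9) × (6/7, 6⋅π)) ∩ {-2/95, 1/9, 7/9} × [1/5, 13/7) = {-2/95, 1/9} × (6/7, 13/7)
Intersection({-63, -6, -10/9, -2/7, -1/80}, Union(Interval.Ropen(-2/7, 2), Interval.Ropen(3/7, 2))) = {-2/7, -1/80}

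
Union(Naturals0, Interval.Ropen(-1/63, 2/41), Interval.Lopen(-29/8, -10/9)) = Union(Interval.Lopen(-29/8, -10/9), Interval.Ropen(-1/63, 2/41), Naturals0)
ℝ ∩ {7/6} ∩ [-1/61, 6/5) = {7/6}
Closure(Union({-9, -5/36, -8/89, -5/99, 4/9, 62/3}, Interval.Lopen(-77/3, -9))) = Union({-5/36, -8/89, -5/99, 4/9, 62/3}, Interval(-77/3, -9))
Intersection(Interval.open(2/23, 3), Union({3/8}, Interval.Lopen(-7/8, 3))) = Interval.open(2/23, 3)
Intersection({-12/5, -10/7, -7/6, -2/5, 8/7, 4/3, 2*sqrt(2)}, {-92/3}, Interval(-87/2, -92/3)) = EmptySet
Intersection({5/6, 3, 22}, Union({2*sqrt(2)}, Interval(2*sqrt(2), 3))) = {3}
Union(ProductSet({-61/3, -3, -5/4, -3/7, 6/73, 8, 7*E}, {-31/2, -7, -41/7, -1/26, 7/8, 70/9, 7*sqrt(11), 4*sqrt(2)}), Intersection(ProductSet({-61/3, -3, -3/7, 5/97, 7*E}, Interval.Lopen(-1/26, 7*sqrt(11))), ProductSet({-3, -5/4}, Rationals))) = Union(ProductSet({-3}, Intersection(Interval.Lopen(-1/26, 7*sqrt(11)), Rationals)), ProductSet({-61/3, -3, -5/4, -3/7, 6/73, 8, 7*E}, {-31/2, -7, -41/7, -1/26, 7/8, 70/9, 7*sqrt(11), 4*sqrt(2)}))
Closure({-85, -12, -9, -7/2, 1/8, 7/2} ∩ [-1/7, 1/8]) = {1/8}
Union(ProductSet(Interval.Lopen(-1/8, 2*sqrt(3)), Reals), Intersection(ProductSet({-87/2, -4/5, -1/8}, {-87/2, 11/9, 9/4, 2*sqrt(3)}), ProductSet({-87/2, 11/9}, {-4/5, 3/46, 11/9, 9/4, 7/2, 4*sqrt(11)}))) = Union(ProductSet({-87/2}, {11/9, 9/4}), ProductSet(Interval.Lopen(-1/8, 2*sqrt(3)), Reals))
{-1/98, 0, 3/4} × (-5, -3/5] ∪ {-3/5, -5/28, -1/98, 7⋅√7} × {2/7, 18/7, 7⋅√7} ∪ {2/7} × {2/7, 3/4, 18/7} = ({2/7} × {2/7, 3/4, 18/7}) ∪ ({-1/98, 0, 3/4} × (-5, -3/5]) ∪ ({-3/5, -5/28, -1/98, 7⋅√7} × {2/7, 18/7, 7⋅√7})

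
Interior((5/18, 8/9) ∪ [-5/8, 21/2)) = (-5/8, 21/2)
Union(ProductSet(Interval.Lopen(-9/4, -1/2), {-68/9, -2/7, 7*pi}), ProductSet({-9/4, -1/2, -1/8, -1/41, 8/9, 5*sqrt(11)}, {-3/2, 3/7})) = Union(ProductSet({-9/4, -1/2, -1/8, -1/41, 8/9, 5*sqrt(11)}, {-3/2, 3/7}), ProductSet(Interval.Lopen(-9/4, -1/2), {-68/9, -2/7, 7*pi}))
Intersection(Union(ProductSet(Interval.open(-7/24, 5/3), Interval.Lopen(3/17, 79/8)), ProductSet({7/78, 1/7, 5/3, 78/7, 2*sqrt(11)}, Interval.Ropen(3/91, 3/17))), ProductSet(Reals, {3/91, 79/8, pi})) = Union(ProductSet({7/78, 1/7, 5/3, 78/7, 2*sqrt(11)}, {3/91}), ProductSet(Interval.open(-7/24, 5/3), {79/8, pi}))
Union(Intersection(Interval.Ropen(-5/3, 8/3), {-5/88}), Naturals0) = Union({-5/88}, Naturals0)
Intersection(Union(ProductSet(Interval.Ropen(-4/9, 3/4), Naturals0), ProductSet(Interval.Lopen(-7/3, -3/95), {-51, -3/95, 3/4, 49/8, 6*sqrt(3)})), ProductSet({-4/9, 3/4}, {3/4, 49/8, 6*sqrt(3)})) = ProductSet({-4/9}, {3/4, 49/8, 6*sqrt(3)})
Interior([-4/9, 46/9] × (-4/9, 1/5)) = (-4/9, 46/9) × (-4/9, 1/5)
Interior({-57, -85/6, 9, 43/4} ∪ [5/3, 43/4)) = (5/3, 43/4)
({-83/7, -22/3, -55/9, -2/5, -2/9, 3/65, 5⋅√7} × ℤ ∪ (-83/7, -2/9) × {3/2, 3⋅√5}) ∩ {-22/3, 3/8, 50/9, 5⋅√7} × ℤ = {-22/3, 5⋅√7} × ℤ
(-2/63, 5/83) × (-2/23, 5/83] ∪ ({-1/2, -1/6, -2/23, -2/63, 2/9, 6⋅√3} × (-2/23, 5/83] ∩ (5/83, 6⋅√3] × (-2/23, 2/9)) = ((-2/63, 5/83) ∪ {2/9, 6⋅√3}) × (-2/23, 5/83]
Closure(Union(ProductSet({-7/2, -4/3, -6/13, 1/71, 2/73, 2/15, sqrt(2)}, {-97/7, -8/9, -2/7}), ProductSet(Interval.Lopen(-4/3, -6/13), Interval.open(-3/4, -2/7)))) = Union(ProductSet({-4/3, -6/13}, Interval(-3/4, -2/7)), ProductSet({-7/2, -4/3, -6/13, 1/71, 2/73, 2/15, sqrt(2)}, {-97/7, -8/9, -2/7}), ProductSet(Interval(-4/3, -6/13), {-3/4, -2/7}), ProductSet(Interval.Lopen(-4/3, -6/13), Interval.open(-3/4, -2/7)))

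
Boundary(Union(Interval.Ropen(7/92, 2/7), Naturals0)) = Union(Complement(Naturals0, Interval.open(7/92, 2/7)), {7/92, 2/7})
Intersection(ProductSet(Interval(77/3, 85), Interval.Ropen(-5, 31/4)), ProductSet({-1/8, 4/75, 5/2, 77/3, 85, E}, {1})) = ProductSet({77/3, 85}, {1})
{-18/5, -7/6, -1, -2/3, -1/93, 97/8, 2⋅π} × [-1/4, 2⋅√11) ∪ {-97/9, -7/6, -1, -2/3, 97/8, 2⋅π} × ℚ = ({-97/9, -7/6, -1, -2/3, 97/8, 2⋅π} × ℚ) ∪ ({-18/5, -7/6, -1, -2/3, -1/93, 97/8, 2⋅π} × [-1/4, 2⋅√11))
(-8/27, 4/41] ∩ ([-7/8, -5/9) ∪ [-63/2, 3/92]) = (-8/27, 3/92]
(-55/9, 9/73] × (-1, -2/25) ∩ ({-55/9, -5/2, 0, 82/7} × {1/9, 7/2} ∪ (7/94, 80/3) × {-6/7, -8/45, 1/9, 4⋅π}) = (7/94, 9/73] × {-6/7, -8/45}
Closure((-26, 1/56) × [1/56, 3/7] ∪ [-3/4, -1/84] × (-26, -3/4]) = ([-26, 1/56] × [1/56, 3/7]) ∪ ([-3/4, -1/84] × [-26, -3/4])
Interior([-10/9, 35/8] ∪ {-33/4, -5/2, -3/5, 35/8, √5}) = (-10/9, 35/8)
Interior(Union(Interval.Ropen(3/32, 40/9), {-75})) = Interval.open(3/32, 40/9)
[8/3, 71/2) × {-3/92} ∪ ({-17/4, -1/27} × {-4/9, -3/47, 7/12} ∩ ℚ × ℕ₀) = [8/3, 71/2) × {-3/92}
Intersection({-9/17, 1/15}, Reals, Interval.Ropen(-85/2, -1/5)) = {-9/17}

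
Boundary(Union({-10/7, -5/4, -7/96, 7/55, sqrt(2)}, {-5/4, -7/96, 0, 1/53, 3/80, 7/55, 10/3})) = {-10/7, -5/4, -7/96, 0, 1/53, 3/80, 7/55, 10/3, sqrt(2)}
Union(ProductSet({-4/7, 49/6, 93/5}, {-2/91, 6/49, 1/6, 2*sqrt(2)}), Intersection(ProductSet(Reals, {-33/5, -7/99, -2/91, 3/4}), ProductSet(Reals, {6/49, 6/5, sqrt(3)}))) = ProductSet({-4/7, 49/6, 93/5}, {-2/91, 6/49, 1/6, 2*sqrt(2)})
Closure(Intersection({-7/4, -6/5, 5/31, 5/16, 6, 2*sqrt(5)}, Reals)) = {-7/4, -6/5, 5/31, 5/16, 6, 2*sqrt(5)}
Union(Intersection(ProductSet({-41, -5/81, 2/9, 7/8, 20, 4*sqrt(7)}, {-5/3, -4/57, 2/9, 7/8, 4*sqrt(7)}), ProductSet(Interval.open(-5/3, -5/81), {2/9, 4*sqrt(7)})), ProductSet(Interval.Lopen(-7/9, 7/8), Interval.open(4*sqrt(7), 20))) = ProductSet(Interval.Lopen(-7/9, 7/8), Interval.open(4*sqrt(7), 20))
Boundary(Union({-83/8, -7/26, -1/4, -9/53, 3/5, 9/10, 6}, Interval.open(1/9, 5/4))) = {-83/8, -7/26, -1/4, -9/53, 1/9, 5/4, 6}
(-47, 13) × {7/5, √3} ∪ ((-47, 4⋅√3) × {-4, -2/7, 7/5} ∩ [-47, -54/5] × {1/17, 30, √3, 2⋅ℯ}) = (-47, 13) × {7/5, √3}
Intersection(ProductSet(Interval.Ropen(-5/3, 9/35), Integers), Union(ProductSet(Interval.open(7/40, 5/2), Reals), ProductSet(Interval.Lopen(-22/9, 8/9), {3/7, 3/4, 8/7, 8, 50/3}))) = Union(ProductSet(Interval.Ropen(-5/3, 9/35), {8}), ProductSet(Interval.open(7/40, 9/35), Integers))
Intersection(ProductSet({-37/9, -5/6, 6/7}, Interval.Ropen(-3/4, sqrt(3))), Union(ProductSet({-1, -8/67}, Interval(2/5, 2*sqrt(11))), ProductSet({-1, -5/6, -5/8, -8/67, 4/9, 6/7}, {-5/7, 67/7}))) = ProductSet({-5/6, 6/7}, {-5/7})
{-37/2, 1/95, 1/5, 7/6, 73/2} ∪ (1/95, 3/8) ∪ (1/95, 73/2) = {-37/2} ∪ [1/95, 73/2]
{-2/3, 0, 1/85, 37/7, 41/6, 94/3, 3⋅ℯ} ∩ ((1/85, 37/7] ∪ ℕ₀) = {0, 37/7}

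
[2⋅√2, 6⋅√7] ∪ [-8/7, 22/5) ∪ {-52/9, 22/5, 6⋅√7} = {-52/9} ∪ [-8/7, 6⋅√7]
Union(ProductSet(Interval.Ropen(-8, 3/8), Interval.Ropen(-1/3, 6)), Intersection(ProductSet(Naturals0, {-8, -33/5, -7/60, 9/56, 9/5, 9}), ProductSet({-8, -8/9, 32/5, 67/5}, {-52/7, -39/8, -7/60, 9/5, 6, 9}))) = ProductSet(Interval.Ropen(-8, 3/8), Interval.Ropen(-1/3, 6))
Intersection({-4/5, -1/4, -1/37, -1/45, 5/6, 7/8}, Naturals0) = EmptySet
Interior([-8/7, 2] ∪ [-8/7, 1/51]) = (-8/7, 2)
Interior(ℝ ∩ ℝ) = ℝ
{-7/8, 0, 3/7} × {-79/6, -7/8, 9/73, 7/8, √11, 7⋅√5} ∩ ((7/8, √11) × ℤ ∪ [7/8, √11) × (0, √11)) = ∅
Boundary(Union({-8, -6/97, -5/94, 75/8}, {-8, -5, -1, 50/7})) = {-8, -5, -1, -6/97, -5/94, 50/7, 75/8}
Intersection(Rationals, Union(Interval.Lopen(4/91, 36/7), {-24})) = Union({-24}, Intersection(Interval.Lopen(4/91, 36/7), Rationals))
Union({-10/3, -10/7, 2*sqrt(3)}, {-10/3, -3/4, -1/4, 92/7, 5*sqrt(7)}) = {-10/3, -10/7, -3/4, -1/4, 92/7, 2*sqrt(3), 5*sqrt(7)}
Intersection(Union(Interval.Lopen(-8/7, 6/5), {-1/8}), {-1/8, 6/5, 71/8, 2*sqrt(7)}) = {-1/8, 6/5}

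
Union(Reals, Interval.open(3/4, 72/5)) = Interval(-oo, oo)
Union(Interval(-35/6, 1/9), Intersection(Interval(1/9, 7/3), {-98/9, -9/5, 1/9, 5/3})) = Union({5/3}, Interval(-35/6, 1/9))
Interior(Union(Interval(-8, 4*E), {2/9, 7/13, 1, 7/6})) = Interval.open(-8, 4*E)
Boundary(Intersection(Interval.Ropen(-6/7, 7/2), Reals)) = {-6/7, 7/2}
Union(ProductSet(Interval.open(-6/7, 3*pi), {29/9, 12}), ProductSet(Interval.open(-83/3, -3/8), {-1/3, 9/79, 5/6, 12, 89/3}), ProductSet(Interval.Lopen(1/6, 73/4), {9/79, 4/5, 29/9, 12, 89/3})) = Union(ProductSet(Interval.open(-83/3, -3/8), {-1/3, 9/79, 5/6, 12, 89/3}), ProductSet(Interval.open(-6/7, 3*pi), {29/9, 12}), ProductSet(Interval.Lopen(1/6, 73/4), {9/79, 4/5, 29/9, 12, 89/3}))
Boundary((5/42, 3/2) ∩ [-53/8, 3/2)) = {5/42, 3/2}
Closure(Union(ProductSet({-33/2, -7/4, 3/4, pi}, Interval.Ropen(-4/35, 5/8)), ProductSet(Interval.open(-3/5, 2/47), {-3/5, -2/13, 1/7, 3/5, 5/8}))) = Union(ProductSet({-33/2, -7/4, 3/4, pi}, Interval(-4/35, 5/8)), ProductSet(Interval(-3/5, 2/47), {-3/5, -2/13, 1/7, 3/5, 5/8}))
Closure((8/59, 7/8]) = [8/59, 7/8]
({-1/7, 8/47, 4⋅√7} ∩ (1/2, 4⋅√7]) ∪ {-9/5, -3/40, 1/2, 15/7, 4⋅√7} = {-9/5, -3/40, 1/2, 15/7, 4⋅√7}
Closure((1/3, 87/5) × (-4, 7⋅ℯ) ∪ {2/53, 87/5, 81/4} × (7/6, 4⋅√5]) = ({1/3, 87/5} × [-4, 7⋅ℯ]) ∪ ([1/3, 87/5] × {-4, 7⋅ℯ}) ∪ ((1/3, 87/5) × (-4, 7⋅ℯ)) ∪ ({2/53, 87/5, 81/4} × [7/6, 4⋅√5])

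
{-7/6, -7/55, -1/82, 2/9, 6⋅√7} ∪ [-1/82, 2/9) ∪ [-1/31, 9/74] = {-7/6, -7/55, 6⋅√7} ∪ [-1/31, 2/9]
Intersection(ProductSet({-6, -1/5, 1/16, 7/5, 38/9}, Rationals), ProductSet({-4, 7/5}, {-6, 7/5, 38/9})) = ProductSet({7/5}, {-6, 7/5, 38/9})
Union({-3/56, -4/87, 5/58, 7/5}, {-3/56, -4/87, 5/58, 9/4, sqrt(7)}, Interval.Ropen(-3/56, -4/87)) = Union({5/58, 7/5, 9/4, sqrt(7)}, Interval(-3/56, -4/87))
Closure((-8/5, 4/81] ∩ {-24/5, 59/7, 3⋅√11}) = ∅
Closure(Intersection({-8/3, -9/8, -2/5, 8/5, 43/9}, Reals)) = {-8/3, -9/8, -2/5, 8/5, 43/9}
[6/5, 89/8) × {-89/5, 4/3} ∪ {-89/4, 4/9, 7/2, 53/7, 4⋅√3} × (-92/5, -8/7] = ([6/5, 89/8) × {-89/5, 4/3}) ∪ ({-89/4, 4/9, 7/2, 53/7, 4⋅√3} × (-92/5, -8/7])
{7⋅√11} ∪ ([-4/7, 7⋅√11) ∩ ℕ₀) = {0, 1, …, 23} ∪ {7⋅√11}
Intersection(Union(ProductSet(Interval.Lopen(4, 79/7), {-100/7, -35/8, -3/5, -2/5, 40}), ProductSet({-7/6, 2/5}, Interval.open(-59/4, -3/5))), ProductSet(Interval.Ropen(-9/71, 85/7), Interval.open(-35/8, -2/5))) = Union(ProductSet({2/5}, Interval.open(-35/8, -3/5)), ProductSet(Interval.Lopen(4, 79/7), {-3/5}))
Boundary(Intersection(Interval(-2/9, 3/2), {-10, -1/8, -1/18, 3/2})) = {-1/8, -1/18, 3/2}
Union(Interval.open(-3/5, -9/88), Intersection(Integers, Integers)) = Union(Integers, Interval.open(-3/5, -9/88))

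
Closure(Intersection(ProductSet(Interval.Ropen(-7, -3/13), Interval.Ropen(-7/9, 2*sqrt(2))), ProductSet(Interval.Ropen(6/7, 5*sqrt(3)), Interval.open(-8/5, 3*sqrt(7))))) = EmptySet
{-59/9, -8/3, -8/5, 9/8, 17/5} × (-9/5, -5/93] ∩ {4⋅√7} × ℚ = ∅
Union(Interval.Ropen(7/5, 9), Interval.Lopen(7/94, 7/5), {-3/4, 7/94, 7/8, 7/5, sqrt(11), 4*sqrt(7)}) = Union({-3/4, 4*sqrt(7)}, Interval.Ropen(7/94, 9))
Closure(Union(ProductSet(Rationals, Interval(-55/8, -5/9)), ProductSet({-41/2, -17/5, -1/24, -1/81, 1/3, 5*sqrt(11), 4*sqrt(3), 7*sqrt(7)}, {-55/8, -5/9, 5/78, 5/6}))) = Union(ProductSet({-41/2, -17/5, -1/24, -1/81, 1/3, 5*sqrt(11), 4*sqrt(3), 7*sqrt(7)}, {-55/8, -5/9, 5/78, 5/6}), ProductSet(Reals, Interval(-55/8, -5/9)))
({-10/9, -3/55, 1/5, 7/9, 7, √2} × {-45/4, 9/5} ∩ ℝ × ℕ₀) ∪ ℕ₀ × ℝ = ℕ₀ × ℝ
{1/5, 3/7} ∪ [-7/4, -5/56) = [-7/4, -5/56) ∪ {1/5, 3/7}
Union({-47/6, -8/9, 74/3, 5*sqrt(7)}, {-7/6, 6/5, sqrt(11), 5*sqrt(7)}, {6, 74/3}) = {-47/6, -7/6, -8/9, 6/5, 6, 74/3, sqrt(11), 5*sqrt(7)}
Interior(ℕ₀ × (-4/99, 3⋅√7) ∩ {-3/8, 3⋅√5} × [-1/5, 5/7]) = ∅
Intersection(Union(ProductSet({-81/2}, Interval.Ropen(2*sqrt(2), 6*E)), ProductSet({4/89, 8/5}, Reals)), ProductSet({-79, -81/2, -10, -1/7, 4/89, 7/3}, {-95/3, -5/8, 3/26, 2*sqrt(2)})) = Union(ProductSet({-81/2}, {2*sqrt(2)}), ProductSet({4/89}, {-95/3, -5/8, 3/26, 2*sqrt(2)}))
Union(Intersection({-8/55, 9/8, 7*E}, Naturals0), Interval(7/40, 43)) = Interval(7/40, 43)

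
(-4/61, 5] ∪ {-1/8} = {-1/8} ∪ (-4/61, 5]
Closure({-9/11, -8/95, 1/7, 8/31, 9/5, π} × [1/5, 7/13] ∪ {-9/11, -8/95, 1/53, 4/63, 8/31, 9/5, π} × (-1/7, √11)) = ({-9/11, -8/95, 1/7, 8/31, 9/5, π} × [1/5, 7/13]) ∪ ({-9/11, -8/95, 1/53, 4/63, 8/31, 9/5, π} × [-1/7, √11])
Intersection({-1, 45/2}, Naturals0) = EmptySet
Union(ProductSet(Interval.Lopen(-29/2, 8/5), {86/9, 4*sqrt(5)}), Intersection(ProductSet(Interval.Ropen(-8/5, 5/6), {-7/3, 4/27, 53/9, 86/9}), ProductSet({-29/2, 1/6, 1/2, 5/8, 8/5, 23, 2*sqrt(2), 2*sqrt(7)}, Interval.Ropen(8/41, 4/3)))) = ProductSet(Interval.Lopen(-29/2, 8/5), {86/9, 4*sqrt(5)})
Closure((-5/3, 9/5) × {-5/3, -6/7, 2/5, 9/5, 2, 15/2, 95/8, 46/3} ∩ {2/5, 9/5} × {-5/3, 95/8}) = {2/5} × {-5/3, 95/8}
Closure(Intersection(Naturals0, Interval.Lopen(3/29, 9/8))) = Range(1, 2, 1)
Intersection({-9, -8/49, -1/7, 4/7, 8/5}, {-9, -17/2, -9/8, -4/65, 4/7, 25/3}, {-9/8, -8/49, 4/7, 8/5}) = {4/7}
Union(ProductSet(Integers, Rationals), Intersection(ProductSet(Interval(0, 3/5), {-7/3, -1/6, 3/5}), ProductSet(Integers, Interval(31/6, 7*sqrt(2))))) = ProductSet(Integers, Rationals)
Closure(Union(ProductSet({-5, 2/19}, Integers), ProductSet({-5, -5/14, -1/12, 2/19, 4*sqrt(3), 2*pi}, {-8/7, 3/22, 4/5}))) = Union(ProductSet({-5, 2/19}, Integers), ProductSet({-5, -5/14, -1/12, 2/19, 4*sqrt(3), 2*pi}, {-8/7, 3/22, 4/5}))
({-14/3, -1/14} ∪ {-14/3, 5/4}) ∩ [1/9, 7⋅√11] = {5/4}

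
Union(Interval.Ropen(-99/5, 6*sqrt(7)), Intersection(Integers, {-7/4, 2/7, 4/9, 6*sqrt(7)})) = Interval.Ropen(-99/5, 6*sqrt(7))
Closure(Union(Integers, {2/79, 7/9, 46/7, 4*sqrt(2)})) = Union({2/79, 7/9, 46/7, 4*sqrt(2)}, Integers)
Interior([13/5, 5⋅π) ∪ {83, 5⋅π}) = (13/5, 5⋅π)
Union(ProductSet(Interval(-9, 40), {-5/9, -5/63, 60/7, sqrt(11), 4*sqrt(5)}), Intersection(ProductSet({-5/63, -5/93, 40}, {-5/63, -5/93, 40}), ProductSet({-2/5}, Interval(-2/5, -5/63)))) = ProductSet(Interval(-9, 40), {-5/9, -5/63, 60/7, sqrt(11), 4*sqrt(5)})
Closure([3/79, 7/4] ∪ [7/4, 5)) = [3/79, 5]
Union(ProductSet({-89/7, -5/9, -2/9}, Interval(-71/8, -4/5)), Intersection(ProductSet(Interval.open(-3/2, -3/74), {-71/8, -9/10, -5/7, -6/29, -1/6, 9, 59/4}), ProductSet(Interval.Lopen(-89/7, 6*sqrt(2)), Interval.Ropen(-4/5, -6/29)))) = Union(ProductSet({-89/7, -5/9, -2/9}, Interval(-71/8, -4/5)), ProductSet(Interval.open(-3/2, -3/74), {-5/7}))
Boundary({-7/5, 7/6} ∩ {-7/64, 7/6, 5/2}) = {7/6}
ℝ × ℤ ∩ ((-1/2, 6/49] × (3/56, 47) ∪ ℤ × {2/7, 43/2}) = (-1/2, 6/49] × {1, 2, …, 46}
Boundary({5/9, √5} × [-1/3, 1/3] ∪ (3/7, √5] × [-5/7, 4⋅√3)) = ({3/7, √5} × [-5/7, 4⋅√3]) ∪ ([3/7, √5] × {-5/7, 4⋅√3})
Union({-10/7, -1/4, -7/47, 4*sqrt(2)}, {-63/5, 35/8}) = {-63/5, -10/7, -1/4, -7/47, 35/8, 4*sqrt(2)}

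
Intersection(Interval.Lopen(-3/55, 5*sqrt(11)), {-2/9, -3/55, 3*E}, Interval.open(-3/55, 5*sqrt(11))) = {3*E}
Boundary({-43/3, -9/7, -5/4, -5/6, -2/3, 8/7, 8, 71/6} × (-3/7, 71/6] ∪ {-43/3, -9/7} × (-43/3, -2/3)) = ({-43/3, -9/7} × [-43/3, -2/3]) ∪ ({-43/3, -9/7, -5/4, -5/6, -2/3, 8/7, 8, 71/6} × [-3/7, 71/6])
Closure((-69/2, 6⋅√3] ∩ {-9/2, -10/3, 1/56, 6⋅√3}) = {-9/2, -10/3, 1/56, 6⋅√3}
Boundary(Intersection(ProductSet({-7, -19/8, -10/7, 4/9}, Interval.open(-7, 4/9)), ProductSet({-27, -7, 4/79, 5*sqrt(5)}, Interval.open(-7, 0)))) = ProductSet({-7}, Interval(-7, 0))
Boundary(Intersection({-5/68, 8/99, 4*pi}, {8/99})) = {8/99}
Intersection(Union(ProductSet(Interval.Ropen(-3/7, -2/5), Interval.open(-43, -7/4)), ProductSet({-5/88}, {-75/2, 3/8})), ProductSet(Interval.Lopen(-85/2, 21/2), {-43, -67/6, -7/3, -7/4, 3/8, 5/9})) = Union(ProductSet({-5/88}, {3/8}), ProductSet(Interval.Ropen(-3/7, -2/5), {-67/6, -7/3}))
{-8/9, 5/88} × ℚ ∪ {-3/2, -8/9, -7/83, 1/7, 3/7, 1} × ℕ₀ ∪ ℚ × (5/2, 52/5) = ({-8/9, 5/88} × ℚ) ∪ (ℚ × (5/2, 52/5)) ∪ ({-3/2, -8/9, -7/83, 1/7, 3/7, 1} × ℕ₀)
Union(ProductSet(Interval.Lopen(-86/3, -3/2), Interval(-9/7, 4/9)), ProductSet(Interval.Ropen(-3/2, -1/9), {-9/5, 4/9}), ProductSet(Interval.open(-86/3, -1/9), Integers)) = Union(ProductSet(Interval.Lopen(-86/3, -3/2), Interval(-9/7, 4/9)), ProductSet(Interval.open(-86/3, -1/9), Integers), ProductSet(Interval.Ropen(-3/2, -1/9), {-9/5, 4/9}))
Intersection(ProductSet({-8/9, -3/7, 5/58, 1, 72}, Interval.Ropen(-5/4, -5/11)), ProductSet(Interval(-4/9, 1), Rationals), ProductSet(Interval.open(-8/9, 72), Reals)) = ProductSet({-3/7, 5/58, 1}, Intersection(Interval.Ropen(-5/4, -5/11), Rationals))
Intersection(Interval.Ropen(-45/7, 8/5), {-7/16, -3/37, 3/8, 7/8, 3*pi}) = {-7/16, -3/37, 3/8, 7/8}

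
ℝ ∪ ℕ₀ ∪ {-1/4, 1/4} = ℝ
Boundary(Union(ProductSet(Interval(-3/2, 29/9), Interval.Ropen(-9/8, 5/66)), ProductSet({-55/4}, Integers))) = Union(ProductSet({-55/4}, Integers), ProductSet({-3/2, 29/9}, Interval(-9/8, 5/66)), ProductSet(Interval(-3/2, 29/9), {-9/8, 5/66}))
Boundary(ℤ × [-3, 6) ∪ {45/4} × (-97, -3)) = (ℤ × [-3, 6]) ∪ ({45/4} × [-97, -3])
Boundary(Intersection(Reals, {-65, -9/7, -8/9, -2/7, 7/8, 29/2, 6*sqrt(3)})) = {-65, -9/7, -8/9, -2/7, 7/8, 29/2, 6*sqrt(3)}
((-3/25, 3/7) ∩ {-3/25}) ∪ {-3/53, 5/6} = {-3/53, 5/6}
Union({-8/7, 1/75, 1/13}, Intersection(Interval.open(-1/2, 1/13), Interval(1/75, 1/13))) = Union({-8/7}, Interval(1/75, 1/13))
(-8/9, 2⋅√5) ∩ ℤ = {0, 1, …, 4}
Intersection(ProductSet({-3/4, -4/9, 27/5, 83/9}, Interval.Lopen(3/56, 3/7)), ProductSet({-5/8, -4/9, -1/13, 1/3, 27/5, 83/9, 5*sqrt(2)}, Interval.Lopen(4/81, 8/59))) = ProductSet({-4/9, 27/5, 83/9}, Interval.Lopen(3/56, 8/59))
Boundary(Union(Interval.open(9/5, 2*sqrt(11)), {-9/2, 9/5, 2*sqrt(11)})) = {-9/2, 9/5, 2*sqrt(11)}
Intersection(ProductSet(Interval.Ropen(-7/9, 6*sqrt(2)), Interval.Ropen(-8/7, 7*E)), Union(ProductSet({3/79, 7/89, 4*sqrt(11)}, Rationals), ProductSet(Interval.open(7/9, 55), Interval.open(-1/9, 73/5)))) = Union(ProductSet({3/79, 7/89}, Intersection(Interval.Ropen(-8/7, 7*E), Rationals)), ProductSet(Interval.open(7/9, 6*sqrt(2)), Interval.open(-1/9, 73/5)))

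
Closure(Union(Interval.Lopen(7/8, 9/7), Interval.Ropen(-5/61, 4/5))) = Union(Interval(-5/61, 4/5), Interval(7/8, 9/7))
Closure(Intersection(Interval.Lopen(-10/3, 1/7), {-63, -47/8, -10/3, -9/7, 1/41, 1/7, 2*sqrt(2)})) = {-9/7, 1/41, 1/7}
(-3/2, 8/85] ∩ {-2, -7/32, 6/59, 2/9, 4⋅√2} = {-7/32}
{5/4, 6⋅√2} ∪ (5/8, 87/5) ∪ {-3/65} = {-3/65} ∪ (5/8, 87/5)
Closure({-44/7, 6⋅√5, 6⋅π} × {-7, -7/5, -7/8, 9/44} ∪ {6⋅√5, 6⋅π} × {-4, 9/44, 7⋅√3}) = ({-44/7, 6⋅√5, 6⋅π} × {-7, -7/5, -7/8, 9/44}) ∪ ({6⋅√5, 6⋅π} × {-4, 9/44, 7⋅√3})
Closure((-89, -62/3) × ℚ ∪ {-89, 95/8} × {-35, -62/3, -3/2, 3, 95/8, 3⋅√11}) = ([-89, -62/3] × ℝ) ∪ ({-89, 95/8} × {-35, -62/3, -3/2, 3, 95/8, 3⋅√11})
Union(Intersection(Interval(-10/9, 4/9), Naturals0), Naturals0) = Union(Naturals0, Range(0, 1, 1))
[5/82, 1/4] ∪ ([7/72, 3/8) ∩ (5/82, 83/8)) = [5/82, 3/8)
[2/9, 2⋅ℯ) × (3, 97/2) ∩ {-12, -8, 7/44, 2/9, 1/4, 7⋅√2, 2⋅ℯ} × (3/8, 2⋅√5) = {2/9, 1/4} × (3, 2⋅√5)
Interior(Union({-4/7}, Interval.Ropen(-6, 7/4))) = Interval.open(-6, 7/4)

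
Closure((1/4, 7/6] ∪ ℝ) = (-∞, ∞)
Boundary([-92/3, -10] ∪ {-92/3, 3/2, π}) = {-92/3, -10, 3/2, π}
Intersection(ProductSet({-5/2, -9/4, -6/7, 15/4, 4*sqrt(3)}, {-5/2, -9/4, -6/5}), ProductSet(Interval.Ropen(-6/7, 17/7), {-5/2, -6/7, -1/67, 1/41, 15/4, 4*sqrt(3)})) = ProductSet({-6/7}, {-5/2})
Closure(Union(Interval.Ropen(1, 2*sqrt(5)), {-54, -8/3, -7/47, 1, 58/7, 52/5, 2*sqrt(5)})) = Union({-54, -8/3, -7/47, 58/7, 52/5}, Interval(1, 2*sqrt(5)))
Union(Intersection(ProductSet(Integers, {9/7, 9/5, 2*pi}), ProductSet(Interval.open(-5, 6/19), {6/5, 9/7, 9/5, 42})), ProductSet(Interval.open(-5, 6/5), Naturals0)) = Union(ProductSet(Interval.open(-5, 6/5), Naturals0), ProductSet(Range(-4, 1, 1), {9/7, 9/5}))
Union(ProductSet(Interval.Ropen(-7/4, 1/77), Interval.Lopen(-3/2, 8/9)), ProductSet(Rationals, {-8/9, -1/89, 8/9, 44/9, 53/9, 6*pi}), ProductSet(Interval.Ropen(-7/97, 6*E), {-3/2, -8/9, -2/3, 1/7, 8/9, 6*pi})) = Union(ProductSet(Interval.Ropen(-7/4, 1/77), Interval.Lopen(-3/2, 8/9)), ProductSet(Interval.Ropen(-7/97, 6*E), {-3/2, -8/9, -2/3, 1/7, 8/9, 6*pi}), ProductSet(Rationals, {-8/9, -1/89, 8/9, 44/9, 53/9, 6*pi}))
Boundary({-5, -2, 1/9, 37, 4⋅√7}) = {-5, -2, 1/9, 37, 4⋅√7}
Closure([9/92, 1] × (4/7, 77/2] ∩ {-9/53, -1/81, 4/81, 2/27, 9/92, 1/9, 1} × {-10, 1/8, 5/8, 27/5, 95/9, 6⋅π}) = {9/92, 1/9, 1} × {5/8, 27/5, 95/9, 6⋅π}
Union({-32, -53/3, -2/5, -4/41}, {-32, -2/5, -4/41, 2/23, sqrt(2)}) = {-32, -53/3, -2/5, -4/41, 2/23, sqrt(2)}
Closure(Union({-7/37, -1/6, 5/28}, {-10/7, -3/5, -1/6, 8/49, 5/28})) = {-10/7, -3/5, -7/37, -1/6, 8/49, 5/28}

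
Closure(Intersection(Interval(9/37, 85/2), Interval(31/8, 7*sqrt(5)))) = Interval(31/8, 7*sqrt(5))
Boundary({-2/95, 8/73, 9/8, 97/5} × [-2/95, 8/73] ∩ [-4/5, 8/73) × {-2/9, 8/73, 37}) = {-2/95} × {8/73}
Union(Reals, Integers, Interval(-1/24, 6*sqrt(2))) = Interval(-oo, oo)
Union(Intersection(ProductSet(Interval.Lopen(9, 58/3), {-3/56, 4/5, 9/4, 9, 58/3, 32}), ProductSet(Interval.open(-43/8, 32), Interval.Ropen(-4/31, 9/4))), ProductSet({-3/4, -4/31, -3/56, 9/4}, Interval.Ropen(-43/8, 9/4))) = Union(ProductSet({-3/4, -4/31, -3/56, 9/4}, Interval.Ropen(-43/8, 9/4)), ProductSet(Interval.Lopen(9, 58/3), {-3/56, 4/5}))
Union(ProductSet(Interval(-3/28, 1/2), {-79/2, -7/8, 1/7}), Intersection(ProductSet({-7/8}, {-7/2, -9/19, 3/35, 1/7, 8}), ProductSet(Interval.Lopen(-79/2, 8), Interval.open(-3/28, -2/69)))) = ProductSet(Interval(-3/28, 1/2), {-79/2, -7/8, 1/7})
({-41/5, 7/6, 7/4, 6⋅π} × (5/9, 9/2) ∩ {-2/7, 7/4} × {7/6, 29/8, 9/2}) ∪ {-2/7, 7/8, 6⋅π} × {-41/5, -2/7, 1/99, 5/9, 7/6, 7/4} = ({7/4} × {7/6, 29/8}) ∪ ({-2/7, 7/8, 6⋅π} × {-41/5, -2/7, 1/99, 5/9, 7/6, 7/4})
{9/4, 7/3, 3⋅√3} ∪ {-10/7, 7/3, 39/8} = {-10/7, 9/4, 7/3, 39/8, 3⋅√3}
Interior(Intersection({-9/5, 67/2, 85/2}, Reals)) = EmptySet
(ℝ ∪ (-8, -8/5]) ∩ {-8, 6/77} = {-8, 6/77}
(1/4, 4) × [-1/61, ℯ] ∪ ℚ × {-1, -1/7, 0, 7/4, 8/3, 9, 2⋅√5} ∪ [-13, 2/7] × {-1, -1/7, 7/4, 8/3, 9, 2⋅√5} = ((1/4, 4) × [-1/61, ℯ]) ∪ (ℚ × {-1, -1/7, 0, 7/4, 8/3, 9, 2⋅√5}) ∪ ([-13, 2/7] × {-1, -1/7, 7/4, 8/3, 9, 2⋅√5})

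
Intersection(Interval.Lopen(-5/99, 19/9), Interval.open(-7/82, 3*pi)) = Interval.Lopen(-5/99, 19/9)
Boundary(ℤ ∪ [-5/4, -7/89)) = {-5/4, -7/89} ∪ (ℤ \ (-5/4, -7/89))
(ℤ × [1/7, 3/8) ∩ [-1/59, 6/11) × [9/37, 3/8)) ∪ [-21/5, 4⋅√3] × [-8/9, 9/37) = ({0} × [9/37, 3/8)) ∪ ([-21/5, 4⋅√3] × [-8/9, 9/37))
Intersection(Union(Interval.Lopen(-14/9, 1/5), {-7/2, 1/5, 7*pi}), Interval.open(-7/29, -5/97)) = Interval.open(-7/29, -5/97)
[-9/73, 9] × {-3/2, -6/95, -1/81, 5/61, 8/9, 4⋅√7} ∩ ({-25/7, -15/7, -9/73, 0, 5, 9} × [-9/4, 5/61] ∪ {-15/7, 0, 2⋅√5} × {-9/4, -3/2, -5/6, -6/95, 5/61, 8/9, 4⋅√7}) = ({-9/73, 0, 5, 9} × {-3/2, -6/95, -1/81, 5/61}) ∪ ({0, 2⋅√5} × {-3/2, -6/95, 5/61, 8/9, 4⋅√7})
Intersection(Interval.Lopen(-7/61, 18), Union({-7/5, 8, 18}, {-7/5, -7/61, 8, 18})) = {8, 18}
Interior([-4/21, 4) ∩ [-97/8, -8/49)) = (-4/21, -8/49)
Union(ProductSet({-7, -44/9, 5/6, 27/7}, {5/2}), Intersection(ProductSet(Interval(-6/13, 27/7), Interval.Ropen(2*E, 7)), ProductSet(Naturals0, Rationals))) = Union(ProductSet({-7, -44/9, 5/6, 27/7}, {5/2}), ProductSet(Range(0, 4, 1), Intersection(Interval.Ropen(2*E, 7), Rationals)))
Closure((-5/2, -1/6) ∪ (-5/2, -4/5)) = [-5/2, -1/6]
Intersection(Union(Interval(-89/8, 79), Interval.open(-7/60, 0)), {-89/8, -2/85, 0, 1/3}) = {-89/8, -2/85, 0, 1/3}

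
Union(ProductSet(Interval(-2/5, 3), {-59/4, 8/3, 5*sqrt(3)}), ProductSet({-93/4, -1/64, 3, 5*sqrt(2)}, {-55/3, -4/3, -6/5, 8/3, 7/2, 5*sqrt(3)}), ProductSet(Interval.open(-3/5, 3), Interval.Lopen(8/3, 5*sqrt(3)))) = Union(ProductSet({-93/4, -1/64, 3, 5*sqrt(2)}, {-55/3, -4/3, -6/5, 8/3, 7/2, 5*sqrt(3)}), ProductSet(Interval.open(-3/5, 3), Interval.Lopen(8/3, 5*sqrt(3))), ProductSet(Interval(-2/5, 3), {-59/4, 8/3, 5*sqrt(3)}))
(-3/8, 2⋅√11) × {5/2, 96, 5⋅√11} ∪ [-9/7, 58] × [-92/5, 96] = [-9/7, 58] × [-92/5, 96]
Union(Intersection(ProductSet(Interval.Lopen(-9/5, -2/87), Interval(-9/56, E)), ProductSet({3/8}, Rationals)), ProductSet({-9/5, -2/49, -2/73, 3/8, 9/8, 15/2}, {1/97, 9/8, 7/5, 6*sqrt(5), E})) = ProductSet({-9/5, -2/49, -2/73, 3/8, 9/8, 15/2}, {1/97, 9/8, 7/5, 6*sqrt(5), E})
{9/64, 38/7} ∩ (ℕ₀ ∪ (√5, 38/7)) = ∅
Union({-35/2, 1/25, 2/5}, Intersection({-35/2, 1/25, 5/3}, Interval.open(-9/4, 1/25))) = {-35/2, 1/25, 2/5}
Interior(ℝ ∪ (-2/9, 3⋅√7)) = (-∞, ∞)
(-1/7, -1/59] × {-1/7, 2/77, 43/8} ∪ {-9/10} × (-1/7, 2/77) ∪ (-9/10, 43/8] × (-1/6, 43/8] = ({-9/10} × (-1/7, 2/77)) ∪ ((-9/10, 43/8] × (-1/6, 43/8])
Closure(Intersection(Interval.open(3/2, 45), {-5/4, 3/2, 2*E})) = {2*E}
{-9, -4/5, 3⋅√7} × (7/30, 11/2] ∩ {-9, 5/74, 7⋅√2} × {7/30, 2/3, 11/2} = {-9} × {2/3, 11/2}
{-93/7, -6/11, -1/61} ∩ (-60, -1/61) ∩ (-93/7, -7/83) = {-6/11}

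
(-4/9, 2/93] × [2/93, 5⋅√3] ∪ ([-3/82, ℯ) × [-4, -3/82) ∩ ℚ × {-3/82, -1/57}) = (-4/9, 2/93] × [2/93, 5⋅√3]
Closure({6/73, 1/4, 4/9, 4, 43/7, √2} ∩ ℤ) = {4}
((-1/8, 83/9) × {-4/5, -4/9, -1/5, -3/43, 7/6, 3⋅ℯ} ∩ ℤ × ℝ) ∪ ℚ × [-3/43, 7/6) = (ℚ × [-3/43, 7/6)) ∪ ({0, 1, …, 9} × {-4/5, -4/9, -1/5, -3/43, 7/6, 3⋅ℯ})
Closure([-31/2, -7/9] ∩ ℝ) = [-31/2, -7/9]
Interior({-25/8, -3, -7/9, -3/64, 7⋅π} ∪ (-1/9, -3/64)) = (-1/9, -3/64)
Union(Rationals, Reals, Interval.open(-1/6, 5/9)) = Interval(-oo, oo)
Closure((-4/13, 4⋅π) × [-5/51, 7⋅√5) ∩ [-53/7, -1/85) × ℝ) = ({-4/13, -1/85} × [-5/51, 7⋅√5]) ∪ ([-4/13, -1/85] × {-5/51, 7⋅√5}) ∪ ((-4/13, -1/85) × [-5/51, 7⋅√5))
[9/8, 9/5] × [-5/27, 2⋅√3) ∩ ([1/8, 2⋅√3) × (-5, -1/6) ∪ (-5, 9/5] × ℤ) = [9/8, 9/5] × ([-5/27, -1/6) ∪ {0, 1, 2, 3})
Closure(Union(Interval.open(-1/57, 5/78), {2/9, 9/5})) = Union({2/9, 9/5}, Interval(-1/57, 5/78))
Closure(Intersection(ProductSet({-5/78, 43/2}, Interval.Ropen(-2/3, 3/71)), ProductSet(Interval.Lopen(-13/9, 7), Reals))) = ProductSet({-5/78}, Interval(-2/3, 3/71))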